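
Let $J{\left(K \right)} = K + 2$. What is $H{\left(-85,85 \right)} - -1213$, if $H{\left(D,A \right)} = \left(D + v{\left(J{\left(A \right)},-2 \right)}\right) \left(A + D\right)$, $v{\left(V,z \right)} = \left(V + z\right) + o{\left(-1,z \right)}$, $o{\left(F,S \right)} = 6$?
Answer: $1213$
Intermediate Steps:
$J{\left(K \right)} = 2 + K$
$v{\left(V,z \right)} = 6 + V + z$ ($v{\left(V,z \right)} = \left(V + z\right) + 6 = 6 + V + z$)
$H{\left(D,A \right)} = \left(A + D\right) \left(6 + A + D\right)$ ($H{\left(D,A \right)} = \left(D + \left(6 + \left(2 + A\right) - 2\right)\right) \left(A + D\right) = \left(D + \left(6 + A\right)\right) \left(A + D\right) = \left(6 + A + D\right) \left(A + D\right) = \left(A + D\right) \left(6 + A + D\right)$)
$H{\left(-85,85 \right)} - -1213 = \left(\left(-85\right)^{2} + 85 \left(-85\right) + 85 \left(6 + 85\right) - 85 \left(6 + 85\right)\right) - -1213 = \left(7225 - 7225 + 85 \cdot 91 - 7735\right) + 1213 = \left(7225 - 7225 + 7735 - 7735\right) + 1213 = 0 + 1213 = 1213$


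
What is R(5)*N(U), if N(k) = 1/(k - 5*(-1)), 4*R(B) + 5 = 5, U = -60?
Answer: 0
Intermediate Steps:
R(B) = 0 (R(B) = -5/4 + (1/4)*5 = -5/4 + 5/4 = 0)
N(k) = 1/(5 + k) (N(k) = 1/(k + 5) = 1/(5 + k))
R(5)*N(U) = 0/(5 - 60) = 0/(-55) = 0*(-1/55) = 0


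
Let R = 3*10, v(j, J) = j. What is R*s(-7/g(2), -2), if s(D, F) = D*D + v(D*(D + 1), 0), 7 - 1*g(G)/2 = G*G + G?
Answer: 630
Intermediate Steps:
g(G) = 14 - 2*G - 2*G**2 (g(G) = 14 - 2*(G*G + G) = 14 - 2*(G**2 + G) = 14 - 2*(G + G**2) = 14 + (-2*G - 2*G**2) = 14 - 2*G - 2*G**2)
R = 30
s(D, F) = D**2 + D*(1 + D) (s(D, F) = D*D + D*(D + 1) = D**2 + D*(1 + D))
R*s(-7/g(2), -2) = 30*((-7/(14 - 2*2 - 2*2**2))*(1 + 2*(-7/(14 - 2*2 - 2*2**2)))) = 30*((-7/(14 - 4 - 2*4))*(1 + 2*(-7/(14 - 4 - 2*4)))) = 30*((-7/(14 - 4 - 8))*(1 + 2*(-7/(14 - 4 - 8)))) = 30*((-7/2)*(1 + 2*(-7/2))) = 30*((-7*1/2)*(1 + 2*(-7*1/2))) = 30*(-7*(1 + 2*(-7/2))/2) = 30*(-7*(1 - 7)/2) = 30*(-7/2*(-6)) = 30*21 = 630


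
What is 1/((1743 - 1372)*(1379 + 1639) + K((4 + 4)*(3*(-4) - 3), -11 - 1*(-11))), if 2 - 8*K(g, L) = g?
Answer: 4/4478773 ≈ 8.9310e-7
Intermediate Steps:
K(g, L) = ¼ - g/8
1/((1743 - 1372)*(1379 + 1639) + K((4 + 4)*(3*(-4) - 3), -11 - 1*(-11))) = 1/((1743 - 1372)*(1379 + 1639) + (¼ - (4 + 4)*(3*(-4) - 3)/8)) = 1/(371*3018 + (¼ - (-12 - 3))) = 1/(1119678 + (¼ - (-15))) = 1/(1119678 + (¼ - ⅛*(-120))) = 1/(1119678 + (¼ + 15)) = 1/(1119678 + 61/4) = 1/(4478773/4) = 4/4478773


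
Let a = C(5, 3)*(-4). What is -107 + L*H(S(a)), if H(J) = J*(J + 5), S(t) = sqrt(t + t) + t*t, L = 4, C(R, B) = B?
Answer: 85621 + 2344*I*sqrt(6) ≈ 85621.0 + 5741.6*I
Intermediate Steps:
a = -12 (a = 3*(-4) = -12)
S(t) = t**2 + sqrt(2)*sqrt(t) (S(t) = sqrt(2*t) + t**2 = sqrt(2)*sqrt(t) + t**2 = t**2 + sqrt(2)*sqrt(t))
H(J) = J*(5 + J)
-107 + L*H(S(a)) = -107 + 4*(((-12)**2 + sqrt(2)*sqrt(-12))*(5 + ((-12)**2 + sqrt(2)*sqrt(-12)))) = -107 + 4*((144 + sqrt(2)*(2*I*sqrt(3)))*(5 + (144 + sqrt(2)*(2*I*sqrt(3))))) = -107 + 4*((144 + 2*I*sqrt(6))*(5 + (144 + 2*I*sqrt(6)))) = -107 + 4*((144 + 2*I*sqrt(6))*(149 + 2*I*sqrt(6))) = -107 + 4*(144 + 2*I*sqrt(6))*(149 + 2*I*sqrt(6))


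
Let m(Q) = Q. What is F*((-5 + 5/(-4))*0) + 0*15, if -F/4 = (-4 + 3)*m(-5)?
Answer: 0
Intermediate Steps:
F = -20 (F = -4*(-4 + 3)*(-5) = -(-4)*(-5) = -4*5 = -20)
F*((-5 + 5/(-4))*0) + 0*15 = -20*(-5 + 5/(-4))*0 + 0*15 = -20*(-5 + 5*(-¼))*0 + 0 = -20*(-5 - 5/4)*0 + 0 = -(-125)*0 + 0 = -20*0 + 0 = 0 + 0 = 0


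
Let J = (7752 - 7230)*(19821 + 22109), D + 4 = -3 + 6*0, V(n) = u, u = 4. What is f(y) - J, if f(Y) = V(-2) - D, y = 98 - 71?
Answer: -21887449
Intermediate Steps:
V(n) = 4
D = -7 (D = -4 + (-3 + 6*0) = -4 + (-3 + 0) = -4 - 3 = -7)
y = 27
J = 21887460 (J = 522*41930 = 21887460)
f(Y) = 11 (f(Y) = 4 - 1*(-7) = 4 + 7 = 11)
f(y) - J = 11 - 1*21887460 = 11 - 21887460 = -21887449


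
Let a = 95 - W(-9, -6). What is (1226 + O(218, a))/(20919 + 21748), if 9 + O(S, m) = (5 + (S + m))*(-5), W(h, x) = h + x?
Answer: -448/42667 ≈ -0.010500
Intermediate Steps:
a = 110 (a = 95 - (-9 - 6) = 95 - 1*(-15) = 95 + 15 = 110)
O(S, m) = -34 - 5*S - 5*m (O(S, m) = -9 + (5 + (S + m))*(-5) = -9 + (5 + S + m)*(-5) = -9 + (-25 - 5*S - 5*m) = -34 - 5*S - 5*m)
(1226 + O(218, a))/(20919 + 21748) = (1226 + (-34 - 5*218 - 5*110))/(20919 + 21748) = (1226 + (-34 - 1090 - 550))/42667 = (1226 - 1674)*(1/42667) = -448*1/42667 = -448/42667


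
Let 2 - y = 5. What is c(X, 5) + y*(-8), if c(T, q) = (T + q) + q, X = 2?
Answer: 36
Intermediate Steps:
y = -3 (y = 2 - 1*5 = 2 - 5 = -3)
c(T, q) = T + 2*q
c(X, 5) + y*(-8) = (2 + 2*5) - 3*(-8) = (2 + 10) + 24 = 12 + 24 = 36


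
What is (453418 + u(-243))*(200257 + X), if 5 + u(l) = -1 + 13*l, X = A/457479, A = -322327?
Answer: 41249050500793328/457479 ≈ 9.0166e+10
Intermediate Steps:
X = -322327/457479 ≈ -0.70457
u(l) = -6 + 13*l (u(l) = -5 + (-1 + 13*l) = -6 + 13*l)
(453418 + u(-243))*(200257 + X) = (453418 + (-6 + 13*(-243)))*(200257 - 322327/457479) = (453418 + (-6 - 3159))*(91613049776/457479) = (453418 - 3165)*(91613049776/457479) = 450253*(91613049776/457479) = 41249050500793328/457479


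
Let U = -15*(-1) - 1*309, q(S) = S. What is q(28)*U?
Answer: -8232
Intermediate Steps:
U = -294 (U = 15 - 309 = -294)
q(28)*U = 28*(-294) = -8232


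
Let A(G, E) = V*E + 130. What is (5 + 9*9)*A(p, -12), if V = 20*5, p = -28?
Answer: -92020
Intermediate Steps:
V = 100
A(G, E) = 130 + 100*E (A(G, E) = 100*E + 130 = 130 + 100*E)
(5 + 9*9)*A(p, -12) = (5 + 9*9)*(130 + 100*(-12)) = (5 + 81)*(130 - 1200) = 86*(-1070) = -92020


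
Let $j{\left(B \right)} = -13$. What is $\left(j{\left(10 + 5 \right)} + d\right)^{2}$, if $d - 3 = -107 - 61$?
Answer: $31684$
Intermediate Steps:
$d = -165$ ($d = 3 - 168 = -165$)
$\left(j{\left(10 + 5 \right)} + d\right)^{2} = \left(-13 - 165\right)^{2} = \left(-178\right)^{2} = 31684$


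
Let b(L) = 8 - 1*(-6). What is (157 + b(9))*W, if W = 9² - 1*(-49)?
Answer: 22230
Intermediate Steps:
b(L) = 14 (b(L) = 8 + 6 = 14)
W = 130 (W = 81 + 49 = 130)
(157 + b(9))*W = (157 + 14)*130 = 171*130 = 22230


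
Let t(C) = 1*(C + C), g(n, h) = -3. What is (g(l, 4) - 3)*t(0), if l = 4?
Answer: 0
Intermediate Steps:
t(C) = 2*C (t(C) = 1*(2*C) = 2*C)
(g(l, 4) - 3)*t(0) = (-3 - 3)*(2*0) = -6*0 = 0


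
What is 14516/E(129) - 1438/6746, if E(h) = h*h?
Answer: 36997589/56130093 ≈ 0.65914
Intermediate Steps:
E(h) = h²
14516/E(129) - 1438/6746 = 14516/(129²) - 1438/6746 = 14516/16641 - 1438*1/6746 = 14516*(1/16641) - 719/3373 = 14516/16641 - 719/3373 = 36997589/56130093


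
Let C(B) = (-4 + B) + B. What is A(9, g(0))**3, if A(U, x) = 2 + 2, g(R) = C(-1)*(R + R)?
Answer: 64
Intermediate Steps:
C(B) = -4 + 2*B
g(R) = -12*R (g(R) = (-4 + 2*(-1))*(R + R) = (-4 - 2)*(2*R) = -12*R)
A(U, x) = 4
A(9, g(0))**3 = 4**3 = 64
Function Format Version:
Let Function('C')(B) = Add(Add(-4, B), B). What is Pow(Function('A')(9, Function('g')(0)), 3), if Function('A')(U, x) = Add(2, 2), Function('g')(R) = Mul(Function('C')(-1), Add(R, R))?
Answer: 64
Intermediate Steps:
Function('C')(B) = Add(-4, Mul(2, B))
Function('g')(R) = Mul(-12, R) (Function('g')(R) = Mul(Add(-4, Mul(2, -1)), Add(R, R)) = Mul(Add(-4, -2), Mul(2, R)) = Mul(-6, Mul(2, R)) = Mul(-12, R))
Function('A')(U, x) = 4
Pow(Function('A')(9, Function('g')(0)), 3) = Pow(4, 3) = 64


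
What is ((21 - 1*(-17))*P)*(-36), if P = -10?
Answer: 13680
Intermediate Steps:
((21 - 1*(-17))*P)*(-36) = ((21 - 1*(-17))*(-10))*(-36) = ((21 + 17)*(-10))*(-36) = (38*(-10))*(-36) = -380*(-36) = 13680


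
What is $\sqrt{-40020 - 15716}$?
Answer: $2 i \sqrt{13934} \approx 236.08 i$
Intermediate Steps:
$\sqrt{-40020 - 15716} = \sqrt{-55736} = 2 i \sqrt{13934}$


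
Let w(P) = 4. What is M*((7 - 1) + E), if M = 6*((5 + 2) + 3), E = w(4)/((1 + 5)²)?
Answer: 1100/3 ≈ 366.67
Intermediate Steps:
E = ⅑ (E = 4/((1 + 5)²) = 4/(6²) = 4/36 = 4*(1/36) = ⅑ ≈ 0.11111)
M = 60 (M = 6*(7 + 3) = 6*10 = 60)
M*((7 - 1) + E) = 60*((7 - 1) + ⅑) = 60*(6 + ⅑) = 60*(55/9) = 1100/3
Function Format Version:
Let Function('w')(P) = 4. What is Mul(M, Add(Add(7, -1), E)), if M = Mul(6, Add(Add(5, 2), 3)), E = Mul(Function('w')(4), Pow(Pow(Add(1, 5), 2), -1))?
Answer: Rational(1100, 3) ≈ 366.67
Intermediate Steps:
E = Rational(1, 9) (E = Mul(4, Pow(Pow(Add(1, 5), 2), -1)) = Mul(4, Pow(Pow(6, 2), -1)) = Mul(4, Pow(36, -1)) = Mul(4, Rational(1, 36)) = Rational(1, 9) ≈ 0.11111)
M = 60 (M = Mul(6, Add(7, 3)) = Mul(6, 10) = 60)
Mul(M, Add(Add(7, -1), E)) = Mul(60, Add(Add(7, -1), Rational(1, 9))) = Mul(60, Add(6, Rational(1, 9))) = Mul(60, Rational(55, 9)) = Rational(1100, 3)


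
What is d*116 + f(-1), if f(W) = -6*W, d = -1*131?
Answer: -15190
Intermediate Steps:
d = -131
d*116 + f(-1) = -131*116 - 6*(-1) = -15196 + 6 = -15190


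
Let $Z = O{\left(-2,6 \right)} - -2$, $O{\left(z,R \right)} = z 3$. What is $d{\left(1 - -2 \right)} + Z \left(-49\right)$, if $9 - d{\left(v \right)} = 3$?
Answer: $202$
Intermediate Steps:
$O{\left(z,R \right)} = 3 z$
$d{\left(v \right)} = 6$ ($d{\left(v \right)} = 9 - 3 = 6$)
$Z = -4$ ($Z = 3 \left(-2\right) - -2 = -6 + 2 = -4$)
$d{\left(1 - -2 \right)} + Z \left(-49\right) = 6 - -196 = 6 + 196 = 202$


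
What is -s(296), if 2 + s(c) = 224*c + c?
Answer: -66598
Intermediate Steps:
s(c) = -2 + 225*c (s(c) = -2 + (224*c + c) = -2 + 225*c)
-s(296) = -(-2 + 225*296) = -(-2 + 66600) = -1*66598 = -66598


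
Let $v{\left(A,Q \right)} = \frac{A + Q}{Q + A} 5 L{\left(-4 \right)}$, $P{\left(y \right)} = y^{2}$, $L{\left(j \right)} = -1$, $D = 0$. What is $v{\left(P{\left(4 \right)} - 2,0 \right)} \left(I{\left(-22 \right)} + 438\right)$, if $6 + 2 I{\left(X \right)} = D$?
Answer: $-2175$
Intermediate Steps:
$v{\left(A,Q \right)} = -5$ ($v{\left(A,Q \right)} = \frac{A + Q}{Q + A} 5 \left(-1\right) = \frac{A + Q}{A + Q} 5 \left(-1\right) = 1 \cdot 5 \left(-1\right) = 5 \left(-1\right) = -5$)
$I{\left(X \right)} = -3$ ($I{\left(X \right)} = -3 + \frac{1}{2} \cdot 0 = -3 + 0 = -3$)
$v{\left(P{\left(4 \right)} - 2,0 \right)} \left(I{\left(-22 \right)} + 438\right) = - 5 \left(-3 + 438\right) = \left(-5\right) 435 = -2175$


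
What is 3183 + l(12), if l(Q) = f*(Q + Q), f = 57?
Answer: 4551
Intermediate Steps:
l(Q) = 114*Q (l(Q) = 57*(Q + Q) = 57*(2*Q) = 114*Q)
3183 + l(12) = 3183 + 114*12 = 3183 + 1368 = 4551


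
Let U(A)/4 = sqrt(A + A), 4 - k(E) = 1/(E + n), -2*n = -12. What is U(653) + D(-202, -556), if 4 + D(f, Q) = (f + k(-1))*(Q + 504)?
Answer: 51512/5 + 4*sqrt(1306) ≈ 10447.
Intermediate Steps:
n = 6 (n = -1/2*(-12) = 6)
k(E) = 4 - 1/(6 + E) (k(E) = 4 - 1/(E + 6) = 4 - 1/(6 + E))
D(f, Q) = -4 + (504 + Q)*(19/5 + f) (D(f, Q) = -4 + (f + (23 + 4*(-1))/(6 - 1))*(Q + 504) = -4 + (f + (23 - 4)/5)*(504 + Q) = -4 + (f + (1/5)*19)*(504 + Q) = -4 + (f + 19/5)*(504 + Q) = -4 + (19/5 + f)*(504 + Q) = -4 + (504 + Q)*(19/5 + f))
U(A) = 4*sqrt(2)*sqrt(A) (U(A) = 4*sqrt(A + A) = 4*sqrt(2*A) = 4*(sqrt(2)*sqrt(A)) = 4*sqrt(2)*sqrt(A))
U(653) + D(-202, -556) = 4*sqrt(2)*sqrt(653) + (9556/5 + 504*(-202) + (19/5)*(-556) - 556*(-202)) = 4*sqrt(1306) + (9556/5 - 101808 - 10564/5 + 112312) = 4*sqrt(1306) + 51512/5 = 51512/5 + 4*sqrt(1306)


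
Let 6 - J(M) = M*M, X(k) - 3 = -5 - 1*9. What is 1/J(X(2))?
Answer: -1/115 ≈ -0.0086956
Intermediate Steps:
X(k) = -11 (X(k) = 3 + (-5 - 1*9) = 3 + (-5 - 9) = 3 - 14 = -11)
J(M) = 6 - M**2 (J(M) = 6 - M*M = 6 - M**2)
1/J(X(2)) = 1/(6 - 1*(-11)**2) = 1/(6 - 1*121) = 1/(6 - 121) = 1/(-115) = -1/115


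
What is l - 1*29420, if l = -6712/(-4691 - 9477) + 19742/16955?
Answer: -883354124773/30027305 ≈ -29418.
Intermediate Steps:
l = 49188327/30027305 (l = -6712/(-14168) + 19742*(1/16955) = -6712*(-1/14168) + 19742/16955 = 839/1771 + 19742/16955 = 49188327/30027305 ≈ 1.6381)
l - 1*29420 = 49188327/30027305 - 1*29420 = 49188327/30027305 - 29420 = -883354124773/30027305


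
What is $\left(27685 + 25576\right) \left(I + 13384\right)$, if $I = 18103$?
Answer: $1677029107$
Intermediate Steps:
$\left(27685 + 25576\right) \left(I + 13384\right) = \left(27685 + 25576\right) \left(18103 + 13384\right) = 53261 \cdot 31487 = 1677029107$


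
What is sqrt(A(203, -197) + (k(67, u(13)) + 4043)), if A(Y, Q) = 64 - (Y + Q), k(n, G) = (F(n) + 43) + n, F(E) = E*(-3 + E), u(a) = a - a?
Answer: sqrt(8499) ≈ 92.190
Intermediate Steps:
u(a) = 0
k(n, G) = 43 + n + n*(-3 + n) (k(n, G) = (n*(-3 + n) + 43) + n = (43 + n*(-3 + n)) + n = 43 + n + n*(-3 + n))
A(Y, Q) = 64 - Q - Y (A(Y, Q) = 64 - (Q + Y) = 64 + (-Q - Y) = 64 - Q - Y)
sqrt(A(203, -197) + (k(67, u(13)) + 4043)) = sqrt((64 - 1*(-197) - 1*203) + ((43 + 67 + 67*(-3 + 67)) + 4043)) = sqrt((64 + 197 - 203) + ((43 + 67 + 67*64) + 4043)) = sqrt(58 + ((43 + 67 + 4288) + 4043)) = sqrt(58 + (4398 + 4043)) = sqrt(58 + 8441) = sqrt(8499)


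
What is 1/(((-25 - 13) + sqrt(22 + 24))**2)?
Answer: (38 - sqrt(46))**(-2) ≈ 0.0010261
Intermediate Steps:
1/(((-25 - 13) + sqrt(22 + 24))**2) = 1/((-38 + sqrt(46))**2) = (-38 + sqrt(46))**(-2)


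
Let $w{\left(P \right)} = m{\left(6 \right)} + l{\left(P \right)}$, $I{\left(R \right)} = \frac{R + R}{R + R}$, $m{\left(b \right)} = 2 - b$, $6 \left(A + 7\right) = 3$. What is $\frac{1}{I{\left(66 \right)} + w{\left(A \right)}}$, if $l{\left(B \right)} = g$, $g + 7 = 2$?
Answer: $- \frac{1}{8} \approx -0.125$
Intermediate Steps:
$g = -5$ ($g = -7 + 2 = -5$)
$l{\left(B \right)} = -5$
$A = - \frac{13}{2}$ ($A = -7 + \frac{1}{6} \cdot 3 = -7 + \frac{1}{2} = - \frac{13}{2} \approx -6.5$)
$I{\left(R \right)} = 1$ ($I{\left(R \right)} = \frac{2 R}{2 R} = 2 R \frac{1}{2 R} = 1$)
$w{\left(P \right)} = -9$ ($w{\left(P \right)} = \left(2 - 6\right) - 5 = -4 - 5 = -9$)
$\frac{1}{I{\left(66 \right)} + w{\left(A \right)}} = \frac{1}{1 - 9} = \frac{1}{-8} = - \frac{1}{8}$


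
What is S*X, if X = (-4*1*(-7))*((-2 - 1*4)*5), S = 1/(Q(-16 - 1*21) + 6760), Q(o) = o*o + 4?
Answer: -280/2711 ≈ -0.10328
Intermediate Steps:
Q(o) = 4 + o² (Q(o) = o² + 4 = 4 + o²)
S = 1/8133 (S = 1/((4 + (-16 - 1*21)²) + 6760) = 1/((4 + (-16 - 21)²) + 6760) = 1/((4 + (-37)²) + 6760) = 1/((4 + 1369) + 6760) = 1/(1373 + 6760) = 1/8133 ≈ 0.00012296)
X = -840 (X = (-4*(-7))*((-2 - 4)*5) = 28*(-6*5) = 28*(-30) = -840)
S*X = (1/8133)*(-840) = -280/2711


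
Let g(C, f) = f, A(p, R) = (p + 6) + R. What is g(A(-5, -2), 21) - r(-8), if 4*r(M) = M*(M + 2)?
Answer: 9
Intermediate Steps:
A(p, R) = 6 + R + p (A(p, R) = (6 + p) + R = 6 + R + p)
r(M) = M*(2 + M)/4 (r(M) = (M*(M + 2))/4 = (M*(2 + M))/4 = M*(2 + M)/4)
g(A(-5, -2), 21) - r(-8) = 21 - (-8)*(2 - 8)/4 = 21 - (-8)*(-6)/4 = 21 - 1*12 = 21 - 12 = 9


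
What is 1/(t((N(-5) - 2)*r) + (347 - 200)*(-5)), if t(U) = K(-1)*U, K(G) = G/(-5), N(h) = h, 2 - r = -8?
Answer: -1/749 ≈ -0.0013351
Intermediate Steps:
r = 10 (r = 2 - 1*(-8) = 2 + 8 = 10)
K(G) = -G/5 (K(G) = G*(-⅕) = -G/5)
t(U) = U/5 (t(U) = (-⅕*(-1))*U = U/5)
1/(t((N(-5) - 2)*r) + (347 - 200)*(-5)) = 1/(((-5 - 2)*10)/5 + (347 - 200)*(-5)) = 1/((-7*10)/5 + 147*(-5)) = 1/((⅕)*(-70) - 735) = 1/(-14 - 735) = 1/(-749) = -1/749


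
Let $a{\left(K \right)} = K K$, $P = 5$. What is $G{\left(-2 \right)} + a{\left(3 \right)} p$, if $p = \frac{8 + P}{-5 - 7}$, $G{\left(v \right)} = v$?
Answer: $- \frac{47}{4} \approx -11.75$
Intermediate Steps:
$a{\left(K \right)} = K^{2}$
$p = - \frac{13}{12}$ ($p = \frac{8 + 5}{-5 - 7} = \frac{13}{-12} = 13 \left(- \frac{1}{12}\right) = - \frac{13}{12} \approx -1.0833$)
$G{\left(-2 \right)} + a{\left(3 \right)} p = -2 + 3^{2} \left(- \frac{13}{12}\right) = -2 + 9 \left(- \frac{13}{12}\right) = -2 - \frac{39}{4} = - \frac{47}{4}$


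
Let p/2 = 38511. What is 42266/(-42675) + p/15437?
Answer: 2634453608/658773975 ≈ 3.9990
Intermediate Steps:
p = 77022 (p = 2*38511 = 77022)
42266/(-42675) + p/15437 = 42266/(-42675) + 77022/15437 = 42266*(-1/42675) + 77022*(1/15437) = -42266/42675 + 77022/15437 = 2634453608/658773975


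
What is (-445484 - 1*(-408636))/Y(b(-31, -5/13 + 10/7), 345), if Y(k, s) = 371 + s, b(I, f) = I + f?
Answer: -9212/179 ≈ -51.464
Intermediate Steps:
(-445484 - 1*(-408636))/Y(b(-31, -5/13 + 10/7), 345) = (-445484 - 1*(-408636))/(371 + 345) = (-445484 + 408636)/716 = -36848*1/716 = -9212/179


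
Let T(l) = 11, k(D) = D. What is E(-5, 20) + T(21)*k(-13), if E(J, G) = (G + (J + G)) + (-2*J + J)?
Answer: -103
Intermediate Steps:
E(J, G) = 2*G (E(J, G) = (G + (G + J)) - J = (J + 2*G) - J = 2*G)
E(-5, 20) + T(21)*k(-13) = 2*20 + 11*(-13) = 40 - 143 = -103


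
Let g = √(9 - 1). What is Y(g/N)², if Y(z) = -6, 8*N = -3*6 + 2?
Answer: 36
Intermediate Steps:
N = -2 (N = (-3*6 + 2)/8 = (-18 + 2)/8 = (⅛)*(-16) = -2)
g = 2*√2 (g = √8 = 2*√2 ≈ 2.8284)
Y(g/N)² = (-6)² = 36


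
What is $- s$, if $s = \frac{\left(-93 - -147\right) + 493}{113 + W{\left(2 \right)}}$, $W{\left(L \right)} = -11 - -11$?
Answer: $- \frac{547}{113} \approx -4.8407$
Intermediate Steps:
$W{\left(L \right)} = 0$ ($W{\left(L \right)} = -11 + 11 = 0$)
$s = \frac{547}{113}$ ($s = \frac{\left(-93 - -147\right) + 493}{113 + 0} = \frac{\left(-93 + 147\right) + 493}{113} = \left(54 + 493\right) \frac{1}{113} = 547 \cdot \frac{1}{113} = \frac{547}{113} \approx 4.8407$)
$- s = \left(-1\right) \frac{547}{113} = - \frac{547}{113}$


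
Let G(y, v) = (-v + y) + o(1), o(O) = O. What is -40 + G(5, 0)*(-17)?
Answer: -142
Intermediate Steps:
G(y, v) = 1 + y - v (G(y, v) = (-v + y) + 1 = (y - v) + 1 = 1 + y - v)
-40 + G(5, 0)*(-17) = -40 + (1 + 5 - 1*0)*(-17) = -40 + (1 + 5 + 0)*(-17) = -40 + 6*(-17) = -40 - 102 = -142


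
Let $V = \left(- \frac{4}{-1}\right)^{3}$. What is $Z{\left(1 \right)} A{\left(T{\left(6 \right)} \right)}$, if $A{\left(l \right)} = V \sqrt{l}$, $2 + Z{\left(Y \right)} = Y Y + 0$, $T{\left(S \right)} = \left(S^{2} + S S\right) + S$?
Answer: $- 64 \sqrt{78} \approx -565.23$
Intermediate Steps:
$T{\left(S \right)} = S + 2 S^{2}$ ($T{\left(S \right)} = \left(S^{2} + S^{2}\right) + S = 2 S^{2} + S = S + 2 S^{2}$)
$V = 64$ ($V = \left(\left(-4\right) \left(-1\right)\right)^{3} = 4^{3} = 64$)
$Z{\left(Y \right)} = -2 + Y^{2}$ ($Z{\left(Y \right)} = -2 + \left(Y Y + 0\right) = -2 + \left(Y^{2} + 0\right) = -2 + Y^{2}$)
$A{\left(l \right)} = 64 \sqrt{l}$
$Z{\left(1 \right)} A{\left(T{\left(6 \right)} \right)} = \left(-2 + 1^{2}\right) 64 \sqrt{6 \left(1 + 2 \cdot 6\right)} = \left(-2 + 1\right) 64 \sqrt{6 \left(1 + 12\right)} = - 64 \sqrt{6 \cdot 13} = - 64 \sqrt{78}$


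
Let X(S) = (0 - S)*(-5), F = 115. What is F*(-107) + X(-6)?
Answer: -12335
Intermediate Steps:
X(S) = 5*S (X(S) = -S*(-5) = 5*S)
F*(-107) + X(-6) = 115*(-107) + 5*(-6) = -12305 - 30 = -12335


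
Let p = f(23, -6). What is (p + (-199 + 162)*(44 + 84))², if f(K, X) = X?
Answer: 22486564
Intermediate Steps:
p = -6
(p + (-199 + 162)*(44 + 84))² = (-6 + (-199 + 162)*(44 + 84))² = (-6 - 37*128)² = (-6 - 4736)² = (-4742)² = 22486564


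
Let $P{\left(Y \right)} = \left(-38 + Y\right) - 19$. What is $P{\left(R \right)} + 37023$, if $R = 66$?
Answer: $37032$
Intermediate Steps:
$P{\left(Y \right)} = -57 + Y$
$P{\left(R \right)} + 37023 = \left(-57 + 66\right) + 37023 = 9 + 37023 = 37032$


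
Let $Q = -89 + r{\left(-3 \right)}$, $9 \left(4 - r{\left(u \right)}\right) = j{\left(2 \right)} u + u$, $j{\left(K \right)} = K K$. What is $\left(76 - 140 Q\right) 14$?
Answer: $\frac{493192}{3} \approx 1.644 \cdot 10^{5}$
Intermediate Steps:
$j{\left(K \right)} = K^{2}$
$r{\left(u \right)} = 4 - \frac{5 u}{9}$ ($r{\left(u \right)} = 4 - \frac{2^{2} u + u}{9} = 4 - \frac{4 u + u}{9} = 4 - \frac{5 u}{9}$)
$Q = - \frac{250}{3}$ ($Q = -89 + \left(4 - - \frac{5}{3}\right) = -89 + \left(4 + \frac{5}{3}\right) = -89 + \frac{17}{3} = - \frac{250}{3} \approx -83.333$)
$\left(76 - 140 Q\right) 14 = \left(76 - - \frac{35000}{3}\right) 14 = \left(76 + \frac{35000}{3}\right) 14 = \frac{35228}{3} \cdot 14 = \frac{493192}{3}$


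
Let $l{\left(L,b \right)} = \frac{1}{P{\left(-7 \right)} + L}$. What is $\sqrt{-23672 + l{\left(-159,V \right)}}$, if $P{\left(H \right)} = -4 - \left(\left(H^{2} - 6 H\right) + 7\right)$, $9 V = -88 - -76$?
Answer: $\frac{i \sqrt{179173397}}{87} \approx 153.86 i$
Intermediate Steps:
$V = - \frac{4}{3}$ ($V = \frac{-88 - -76}{9} = \frac{-88 + 76}{9} = \frac{1}{9} \left(-12\right) = - \frac{4}{3} \approx -1.3333$)
$P{\left(H \right)} = -11 - H^{2} + 6 H$ ($P{\left(H \right)} = -4 - \left(7 + H^{2} - 6 H\right) = -11 - H^{2} + 6 H$)
$l{\left(L,b \right)} = \frac{1}{-102 + L}$ ($l{\left(L,b \right)} = \frac{1}{\left(-11 - \left(-7\right)^{2} + 6 \left(-7\right)\right) + L} = \frac{1}{\left(-11 - 49 - 42\right) + L} = \frac{1}{-102 + L}$)
$\sqrt{-23672 + l{\left(-159,V \right)}} = \sqrt{-23672 + \frac{1}{-102 - 159}} = \sqrt{-23672 + \frac{1}{-261}} = \sqrt{-23672 - \frac{1}{261}} = \sqrt{- \frac{6178393}{261}} = \frac{i \sqrt{179173397}}{87}$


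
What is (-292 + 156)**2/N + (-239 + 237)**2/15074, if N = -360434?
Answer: -4078926/79899737 ≈ -0.051051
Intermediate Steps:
(-292 + 156)**2/N + (-239 + 237)**2/15074 = (-292 + 156)**2/(-360434) + (-239 + 237)**2/15074 = (-136)**2*(-1/360434) + (-2)**2*(1/15074) = 18496*(-1/360434) + 4*(1/15074) = -544/10601 + 2/7537 = -4078926/79899737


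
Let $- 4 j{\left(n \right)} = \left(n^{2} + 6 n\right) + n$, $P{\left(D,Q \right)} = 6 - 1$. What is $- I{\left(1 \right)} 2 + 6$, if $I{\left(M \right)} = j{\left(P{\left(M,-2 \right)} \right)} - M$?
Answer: $38$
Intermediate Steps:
$P{\left(D,Q \right)} = 5$
$j{\left(n \right)} = - \frac{7 n}{4} - \frac{n^{2}}{4}$ ($j{\left(n \right)} = - \frac{\left(n^{2} + 6 n\right) + n}{4} = - \frac{n^{2} + 7 n}{4} = - \frac{7 n}{4} - \frac{n^{2}}{4}$)
$I{\left(M \right)} = -15 - M$ ($I{\left(M \right)} = \left(- \frac{1}{4}\right) 5 \left(7 + 5\right) - M = \left(- \frac{1}{4}\right) 5 \cdot 12 - M = -15 - M$)
$- I{\left(1 \right)} 2 + 6 = - (-15 - 1) 2 + 6 = \left(-1\right) \left(-16\right) 2 + 6 = 16 \cdot 2 + 6 = 32 + 6 = 38$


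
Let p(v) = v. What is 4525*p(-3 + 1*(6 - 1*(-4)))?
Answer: 31675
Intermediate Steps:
4525*p(-3 + 1*(6 - 1*(-4))) = 4525*(-3 + 1*(6 - 1*(-4))) = 4525*(-3 + 1*(6 + 4)) = 4525*(-3 + 1*10) = 4525*(-3 + 10) = 4525*7 = 31675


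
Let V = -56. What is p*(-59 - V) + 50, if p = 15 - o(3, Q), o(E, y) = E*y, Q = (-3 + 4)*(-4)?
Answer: -31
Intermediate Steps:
Q = -4 (Q = 1*(-4) = -4)
p = 27 (p = 15 - 3*(-4) = 15 - 1*(-12) = 15 + 12 = 27)
p*(-59 - V) + 50 = 27*(-59 - 1*(-56)) + 50 = 27*(-59 + 56) + 50 = 27*(-3) + 50 = -81 + 50 = -31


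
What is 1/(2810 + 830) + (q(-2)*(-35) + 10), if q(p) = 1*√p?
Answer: 36401/3640 - 35*I*√2 ≈ 10.0 - 49.497*I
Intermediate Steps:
q(p) = √p
1/(2810 + 830) + (q(-2)*(-35) + 10) = 1/(2810 + 830) + (√(-2)*(-35) + 10) = 1/3640 + ((I*√2)*(-35) + 10) = 1/3640 + (-35*I*√2 + 10) = 1/3640 + (10 - 35*I*√2) = 36401/3640 - 35*I*√2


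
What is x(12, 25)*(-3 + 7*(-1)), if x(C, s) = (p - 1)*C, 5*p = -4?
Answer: 216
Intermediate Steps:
p = -⅘ (p = (⅕)*(-4) = -⅘ ≈ -0.80000)
x(C, s) = -9*C/5 (x(C, s) = (-⅘ - 1)*C = -9*C/5)
x(12, 25)*(-3 + 7*(-1)) = (-9/5*12)*(-3 + 7*(-1)) = -108*(-3 - 7)/5 = -108/5*(-10) = 216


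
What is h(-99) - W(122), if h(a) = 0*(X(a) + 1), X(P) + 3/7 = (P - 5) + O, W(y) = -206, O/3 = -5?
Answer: 206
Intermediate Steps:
O = -15 (O = 3*(-5) = -15)
X(P) = -143/7 + P (X(P) = -3/7 + ((P - 5) - 15) = -3/7 + ((-5 + P) - 15) = -3/7 + (-20 + P) = -143/7 + P)
h(a) = 0 (h(a) = 0*((-143/7 + a) + 1) = 0*(-136/7 + a) = 0)
h(-99) - W(122) = 0 - 1*(-206) = 0 + 206 = 206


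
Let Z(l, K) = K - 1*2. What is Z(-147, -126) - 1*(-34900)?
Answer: 34772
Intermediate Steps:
Z(l, K) = -2 + K (Z(l, K) = K - 2 = -2 + K)
Z(-147, -126) - 1*(-34900) = (-2 - 126) - 1*(-34900) = -128 + 34900 = 34772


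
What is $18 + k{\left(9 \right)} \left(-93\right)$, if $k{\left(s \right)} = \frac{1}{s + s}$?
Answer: $\frac{77}{6} \approx 12.833$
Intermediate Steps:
$k{\left(s \right)} = \frac{1}{2 s}$
$18 + k{\left(9 \right)} \left(-93\right) = 18 + \frac{1}{2 \cdot 9} \left(-93\right) = 18 + \frac{1}{2} \cdot \frac{1}{9} \left(-93\right) = 18 + \frac{1}{18} \left(-93\right) = 18 - \frac{31}{6} = \frac{77}{6}$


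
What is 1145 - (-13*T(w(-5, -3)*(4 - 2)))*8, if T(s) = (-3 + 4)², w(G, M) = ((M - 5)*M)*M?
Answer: 1249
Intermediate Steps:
w(G, M) = M²*(-5 + M) (w(G, M) = ((-5 + M)*M)*M = (M*(-5 + M))*M = M²*(-5 + M))
T(s) = 1 (T(s) = 1² = 1)
1145 - (-13*T(w(-5, -3)*(4 - 2)))*8 = 1145 - (-13*1)*8 = 1145 - (-13)*8 = 1145 - 1*(-104) = 1145 + 104 = 1249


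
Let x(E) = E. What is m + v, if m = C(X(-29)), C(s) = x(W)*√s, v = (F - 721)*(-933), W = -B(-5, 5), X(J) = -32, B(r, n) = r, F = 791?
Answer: -65310 + 20*I*√2 ≈ -65310.0 + 28.284*I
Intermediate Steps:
W = 5 (W = -1*(-5) = 5)
v = -65310 (v = (791 - 721)*(-933) = 70*(-933) = -65310)
C(s) = 5*√s
m = 20*I*√2 (m = 5*√(-32) = 5*(4*I*√2) = 20*I*√2 ≈ 28.284*I)
m + v = 20*I*√2 - 65310 = -65310 + 20*I*√2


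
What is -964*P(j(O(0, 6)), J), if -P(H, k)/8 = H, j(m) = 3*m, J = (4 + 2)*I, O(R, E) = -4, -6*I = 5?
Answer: -92544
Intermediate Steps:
I = -⅚ (I = -⅙*5 = -⅚ ≈ -0.83333)
J = -5 (J = (4 + 2)*(-⅚) = 6*(-⅚) = -5)
P(H, k) = -8*H
-964*P(j(O(0, 6)), J) = -(-7712)*3*(-4) = -(-7712)*(-12) = -964*96 = -92544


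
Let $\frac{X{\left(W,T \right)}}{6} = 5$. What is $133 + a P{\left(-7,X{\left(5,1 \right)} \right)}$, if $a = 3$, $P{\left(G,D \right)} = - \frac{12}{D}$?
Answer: $\frac{659}{5} \approx 131.8$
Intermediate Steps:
$X{\left(W,T \right)} = 30$ ($X{\left(W,T \right)} = 6 \cdot 5 = 30$)
$133 + a P{\left(-7,X{\left(5,1 \right)} \right)} = 133 + 3 \left(- \frac{12}{30}\right) = 133 + 3 \left(\left(-12\right) \frac{1}{30}\right) = 133 + 3 \left(- \frac{2}{5}\right) = 133 - \frac{6}{5} = \frac{659}{5}$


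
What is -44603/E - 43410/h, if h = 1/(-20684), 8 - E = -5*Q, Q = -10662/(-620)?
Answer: 5232016482494/5827 ≈ 8.9789e+8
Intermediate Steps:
Q = 5331/310 (Q = -10662*(-1/620) = 5331/310 ≈ 17.197)
E = 5827/62 (E = 8 - (-5)*5331/310 = 8 - 1*(-5331/62) = 8 + 5331/62 = 5827/62 ≈ 93.984)
h = -1/20684 ≈ -4.8347e-5
-44603/E - 43410/h = -44603/5827/62 - 43410/(-1/20684) = -44603*62/5827 - 43410*(-20684) = -2765386/5827 + 897892440 = 5232016482494/5827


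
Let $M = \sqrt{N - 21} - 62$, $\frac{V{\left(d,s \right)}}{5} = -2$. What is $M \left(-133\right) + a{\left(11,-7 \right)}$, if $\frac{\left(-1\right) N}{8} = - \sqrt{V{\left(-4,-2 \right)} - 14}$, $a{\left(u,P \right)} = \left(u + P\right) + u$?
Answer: $8261 - 133 \sqrt{-21 + 16 i \sqrt{6}} \approx 7805.5 - 760.92 i$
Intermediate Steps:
$V{\left(d,s \right)} = -10$ ($V{\left(d,s \right)} = 5 \left(-2\right) = -10$)
$a{\left(u,P \right)} = P + 2 u$ ($a{\left(u,P \right)} = \left(P + u\right) + u = P + 2 u$)
$N = 16 i \sqrt{6}$ ($N = - 8 \left(- \sqrt{-10 - 14}\right) = - 8 \left(- \sqrt{-24}\right) = - 8 \left(- 2 i \sqrt{6}\right) = 16 i \sqrt{6} \approx 39.192 i$)
$M = -62 + \sqrt{-21 + 16 i \sqrt{6}}$ ($M = \sqrt{16 i \sqrt{6} - 21} - 62 = \sqrt{-21 + 16 i \sqrt{6}} - 62 = -62 + \sqrt{-21 + 16 i \sqrt{6}} \approx -58.575 + 5.7212 i$)
$M \left(-133\right) + a{\left(11,-7 \right)} = \left(-62 + \sqrt{-21 + 16 i \sqrt{6}}\right) \left(-133\right) + \left(-7 + 2 \cdot 11\right) = \left(8246 - 133 \sqrt{-21 + 16 i \sqrt{6}}\right) + \left(-7 + 22\right) = \left(8246 - 133 \sqrt{-21 + 16 i \sqrt{6}}\right) + 15 = 8261 - 133 \sqrt{-21 + 16 i \sqrt{6}}$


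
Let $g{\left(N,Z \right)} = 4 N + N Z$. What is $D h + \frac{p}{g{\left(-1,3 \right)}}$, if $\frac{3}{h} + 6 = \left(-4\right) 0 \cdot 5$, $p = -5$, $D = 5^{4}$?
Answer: $- \frac{4365}{14} \approx -311.79$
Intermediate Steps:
$D = 625$
$h = - \frac{1}{2}$ ($h = \frac{3}{-6 + \left(-4\right) 0 \cdot 5} = \frac{3}{-6 + 0 \cdot 5} = \frac{3}{-6 + 0} = \frac{3}{-6} = 3 \left(- \frac{1}{6}\right) = - \frac{1}{2} \approx -0.5$)
$D h + \frac{p}{g{\left(-1,3 \right)}} = 625 \left(- \frac{1}{2}\right) + \frac{1}{\left(-1\right) \left(4 + 3\right)} \left(-5\right) = - \frac{625}{2} + \frac{1}{\left(-1\right) 7} \left(-5\right) = - \frac{625}{2} + \frac{1}{-7} \left(-5\right) = - \frac{625}{2} - - \frac{5}{7} = - \frac{625}{2} + \frac{5}{7} = - \frac{4365}{14}$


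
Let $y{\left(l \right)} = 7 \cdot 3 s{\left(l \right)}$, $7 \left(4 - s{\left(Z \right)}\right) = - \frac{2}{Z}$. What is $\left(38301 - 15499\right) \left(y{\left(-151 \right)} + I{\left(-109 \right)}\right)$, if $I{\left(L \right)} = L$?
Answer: $- \frac{86214362}{151} \approx -5.7096 \cdot 10^{5}$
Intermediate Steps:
$s{\left(Z \right)} = 4 + \frac{2}{7 Z}$ ($s{\left(Z \right)} = 4 - \frac{\left(-2\right) \frac{1}{Z}}{7} = 4 + \frac{2}{7 Z}$)
$y{\left(l \right)} = 84 + \frac{6}{l}$ ($y{\left(l \right)} = 7 \cdot 3 \left(4 + \frac{2}{7 l}\right) = 21 \left(4 + \frac{2}{7 l}\right) = 84 + \frac{6}{l}$)
$\left(38301 - 15499\right) \left(y{\left(-151 \right)} + I{\left(-109 \right)}\right) = \left(38301 - 15499\right) \left(\left(84 + \frac{6}{-151}\right) - 109\right) = 22802 \left(\left(84 + 6 \left(- \frac{1}{151}\right)\right) - 109\right) = 22802 \left(\left(84 - \frac{6}{151}\right) - 109\right) = 22802 \left(\frac{12678}{151} - 109\right) = 22802 \left(- \frac{3781}{151}\right) = - \frac{86214362}{151}$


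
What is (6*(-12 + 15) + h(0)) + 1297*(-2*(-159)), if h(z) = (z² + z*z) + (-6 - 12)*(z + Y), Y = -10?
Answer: 412644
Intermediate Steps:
h(z) = 180 - 18*z + 2*z² (h(z) = (z² + z*z) + (-6 - 12)*(z - 10) = (z² + z²) - 18*(-10 + z) = 2*z² + (180 - 18*z) = 180 - 18*z + 2*z²)
(6*(-12 + 15) + h(0)) + 1297*(-2*(-159)) = (6*(-12 + 15) + (180 - 18*0 + 2*0²)) + 1297*(-2*(-159)) = (6*3 + (180 + 0 + 2*0)) + 1297*318 = (18 + (180 + 0 + 0)) + 412446 = (18 + 180) + 412446 = 198 + 412446 = 412644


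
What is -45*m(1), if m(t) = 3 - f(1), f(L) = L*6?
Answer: 135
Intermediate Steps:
f(L) = 6*L
m(t) = -3 (m(t) = 3 - 6 = -3)
-45*m(1) = -45*(-3) = 135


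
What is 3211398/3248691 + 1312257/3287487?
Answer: 1646727409157/1186669936613 ≈ 1.3877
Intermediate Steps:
3211398/3248691 + 1312257/3287487 = 3211398*(1/3248691) + 1312257*(1/3287487) = 1070466/1082897 + 437419/1095829 = 1646727409157/1186669936613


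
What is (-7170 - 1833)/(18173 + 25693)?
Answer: -3001/14622 ≈ -0.20524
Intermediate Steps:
(-7170 - 1833)/(18173 + 25693) = -9003/43866 = -9003*1/43866 = -3001/14622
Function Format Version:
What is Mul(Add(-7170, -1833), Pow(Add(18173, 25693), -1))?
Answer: Rational(-3001, 14622) ≈ -0.20524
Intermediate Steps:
Mul(Add(-7170, -1833), Pow(Add(18173, 25693), -1)) = Mul(-9003, Pow(43866, -1)) = Mul(-9003, Rational(1, 43866)) = Rational(-3001, 14622)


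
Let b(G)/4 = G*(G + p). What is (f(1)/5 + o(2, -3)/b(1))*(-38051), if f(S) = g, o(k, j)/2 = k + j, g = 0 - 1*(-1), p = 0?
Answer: 114153/10 ≈ 11415.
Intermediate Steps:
g = 1 (g = 0 + 1 = 1)
b(G) = 4*G² (b(G) = 4*(G*(G + 0)) = 4*(G*G) = 4*G²)
o(k, j) = 2*j + 2*k (o(k, j) = 2*(k + j) = 2*(j + k) = 2*j + 2*k)
f(S) = 1
(f(1)/5 + o(2, -3)/b(1))*(-38051) = (1/5 + (2*(-3) + 2*2)/((4*1²)))*(-38051) = (1*(⅕) + (-6 + 4)/((4*1)))*(-38051) = (⅕ - 2/4)*(-38051) = (⅕ - 2*¼)*(-38051) = (⅕ - ½)*(-38051) = -3/10*(-38051) = 114153/10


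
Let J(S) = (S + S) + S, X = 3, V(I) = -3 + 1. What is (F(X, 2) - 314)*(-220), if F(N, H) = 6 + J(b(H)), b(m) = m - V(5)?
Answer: 65120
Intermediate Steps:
V(I) = -2
b(m) = 2 + m (b(m) = m - 1*(-2) = m + 2 = 2 + m)
J(S) = 3*S (J(S) = 2*S + S = 3*S)
F(N, H) = 12 + 3*H (F(N, H) = 6 + 3*(2 + H) = 6 + (6 + 3*H) = 12 + 3*H)
(F(X, 2) - 314)*(-220) = ((12 + 3*2) - 314)*(-220) = ((12 + 6) - 314)*(-220) = (18 - 314)*(-220) = -296*(-220) = 65120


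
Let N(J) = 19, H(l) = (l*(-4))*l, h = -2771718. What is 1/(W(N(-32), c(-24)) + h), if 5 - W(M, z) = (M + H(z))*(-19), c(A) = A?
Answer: -1/2815128 ≈ -3.5522e-7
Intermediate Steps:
H(l) = -4*l² (H(l) = (-4*l)*l = -4*l²)
W(M, z) = 5 - 76*z² + 19*M (W(M, z) = 5 - (M - 4*z²)*(-19) = 5 - (-19*M + 76*z²) = 5 + (-76*z² + 19*M) = 5 - 76*z² + 19*M)
1/(W(N(-32), c(-24)) + h) = 1/((5 - 76*(-24)² + 19*19) - 2771718) = 1/((5 - 76*576 + 361) - 2771718) = 1/((5 - 43776 + 361) - 2771718) = 1/(-43410 - 2771718) = 1/(-2815128) = -1/2815128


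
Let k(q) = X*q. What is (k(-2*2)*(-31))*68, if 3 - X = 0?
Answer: 25296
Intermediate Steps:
X = 3 (X = 3 - 1*0 = 3 + 0 = 3)
k(q) = 3*q
(k(-2*2)*(-31))*68 = ((3*(-2*2))*(-31))*68 = ((3*(-4))*(-31))*68 = -12*(-31)*68 = 372*68 = 25296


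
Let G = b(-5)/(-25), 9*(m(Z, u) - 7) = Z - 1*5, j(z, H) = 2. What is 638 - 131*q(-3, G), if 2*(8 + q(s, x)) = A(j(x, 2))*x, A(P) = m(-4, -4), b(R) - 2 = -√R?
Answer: 42936/25 - 393*I*√5/25 ≈ 1717.4 - 35.151*I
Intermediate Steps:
m(Z, u) = 58/9 + Z/9 (m(Z, u) = 7 + (Z - 1*5)/9 = 7 + (Z - 5)/9 = 7 + (-5 + Z)/9 = 7 + (-5/9 + Z/9) = 58/9 + Z/9)
b(R) = 2 - √R
A(P) = 6 (A(P) = 58/9 + (⅑)*(-4) = 58/9 - 4/9 = 6)
G = -2/25 + I*√5/25 (G = (2 - √(-5))/(-25) = (2 - I*√5)*(-1/25) = -2/25 + I*√5/25 ≈ -0.08 + 0.089443*I)
q(s, x) = -8 + 3*x (q(s, x) = -8 + (6*x)/2 = -8 + 3*x)
638 - 131*q(-3, G) = 638 - 131*(-8 + 3*(-2/25 + I*√5/25)) = 638 - 131*(-8 + (-6/25 + 3*I*√5/25)) = 638 - 131*(-206/25 + 3*I*√5/25) = 638 + (26986/25 - 393*I*√5/25) = 42936/25 - 393*I*√5/25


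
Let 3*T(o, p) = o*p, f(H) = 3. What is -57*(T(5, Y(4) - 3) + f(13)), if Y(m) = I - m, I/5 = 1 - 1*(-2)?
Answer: -931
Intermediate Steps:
I = 15 (I = 5*(1 - 1*(-2)) = 5*(1 + 2) = 5*3 = 15)
Y(m) = 15 - m
T(o, p) = o*p/3 (T(o, p) = (o*p)/3 = o*p/3)
-57*(T(5, Y(4) - 3) + f(13)) = -57*((⅓)*5*((15 - 1*4) - 3) + 3) = -57*((⅓)*5*((15 - 4) - 1*3) + 3) = -57*((⅓)*5*(11 - 3) + 3) = -57*((⅓)*5*8 + 3) = -57*(40/3 + 3) = -57*49/3 = -931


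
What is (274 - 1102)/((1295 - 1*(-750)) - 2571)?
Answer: 414/263 ≈ 1.5741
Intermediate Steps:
(274 - 1102)/((1295 - 1*(-750)) - 2571) = -828/((1295 + 750) - 2571) = -828/(2045 - 2571) = -828/(-526) = -828*(-1/526) = 414/263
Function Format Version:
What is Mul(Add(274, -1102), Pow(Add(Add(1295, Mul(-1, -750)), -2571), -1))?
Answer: Rational(414, 263) ≈ 1.5741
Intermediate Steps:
Mul(Add(274, -1102), Pow(Add(Add(1295, Mul(-1, -750)), -2571), -1)) = Mul(-828, Pow(Add(Add(1295, 750), -2571), -1)) = Mul(-828, Pow(Add(2045, -2571), -1)) = Mul(-828, Pow(-526, -1)) = Mul(-828, Rational(-1, 526)) = Rational(414, 263)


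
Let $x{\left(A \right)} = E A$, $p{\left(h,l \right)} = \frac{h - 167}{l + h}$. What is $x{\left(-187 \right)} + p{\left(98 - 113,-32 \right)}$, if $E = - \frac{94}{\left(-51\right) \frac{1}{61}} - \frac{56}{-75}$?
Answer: $- \frac{74590484}{3525} \approx -21160.0$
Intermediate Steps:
$p{\left(h,l \right)} = \frac{-167 + h}{h + l}$
$E = \frac{144302}{1275}$ ($E = - \frac{94}{\left(-51\right) \frac{1}{61}} - - \frac{56}{75} = - \frac{94}{- \frac{51}{61}} + \frac{56}{75} = \left(-94\right) \left(- \frac{61}{51}\right) + \frac{56}{75} = \frac{5734}{51} + \frac{56}{75} = \frac{144302}{1275} \approx 113.18$)
$x{\left(A \right)} = \frac{144302 A}{1275}$
$x{\left(-187 \right)} + p{\left(98 - 113,-32 \right)} = \frac{144302}{1275} \left(-187\right) + \frac{-167 + \left(98 - 113\right)}{\left(98 - 113\right) - 32} = - \frac{1587322}{75} + \frac{-167 + \left(98 - 113\right)}{\left(98 - 113\right) - 32} = - \frac{1587322}{75} + \frac{-167 - 15}{-15 - 32} = - \frac{1587322}{75} + \frac{1}{-47} \left(-182\right) = - \frac{1587322}{75} - - \frac{182}{47} = - \frac{1587322}{75} + \frac{182}{47} = - \frac{74590484}{3525}$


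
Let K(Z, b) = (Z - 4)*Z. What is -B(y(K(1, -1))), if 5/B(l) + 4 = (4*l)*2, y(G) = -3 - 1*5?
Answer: 5/68 ≈ 0.073529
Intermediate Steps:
K(Z, b) = Z*(-4 + Z) (K(Z, b) = (-4 + Z)*Z = Z*(-4 + Z))
y(G) = -8 (y(G) = -3 - 5 = -8)
B(l) = 5/(-4 + 8*l) (B(l) = 5/(-4 + (4*l)*2) = 5/(-4 + 8*l))
-B(y(K(1, -1))) = -5/(4*(-1 + 2*(-8))) = -5/(4*(-1 - 16)) = -5/(4*(-17)) = -5*(-1)/(4*17) = -1*(-5/68) = 5/68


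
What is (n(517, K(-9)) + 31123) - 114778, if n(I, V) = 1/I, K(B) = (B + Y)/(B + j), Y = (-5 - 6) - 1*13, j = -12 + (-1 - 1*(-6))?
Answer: -43249634/517 ≈ -83655.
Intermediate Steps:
j = -7 (j = -12 + (-1 + 6) = -12 + 5 = -7)
Y = -24 (Y = -11 - 13 = -24)
K(B) = (-24 + B)/(-7 + B) (K(B) = (B - 24)/(B - 7) = (-24 + B)/(-7 + B))
(n(517, K(-9)) + 31123) - 114778 = (1/517 + 31123) - 114778 = 16090592/517 - 114778 = -43249634/517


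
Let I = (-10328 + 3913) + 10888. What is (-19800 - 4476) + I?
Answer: -19803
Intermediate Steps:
I = 4473 (I = -6415 + 10888 = 4473)
(-19800 - 4476) + I = (-19800 - 4476) + 4473 = -24276 + 4473 = -19803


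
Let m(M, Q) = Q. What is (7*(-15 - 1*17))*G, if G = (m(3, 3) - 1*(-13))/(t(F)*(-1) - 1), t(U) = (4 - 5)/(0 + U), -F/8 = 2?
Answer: 57344/17 ≈ 3373.2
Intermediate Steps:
F = -16 (F = -8*2 = -16)
t(U) = -1/U
G = -256/17 (G = (3 - 1*(-13))/(-1/(-16)*(-1) - 1) = (3 + 13)/(-1*(-1/16)*(-1) - 1) = 16/((1/16)*(-1) - 1) = 16/(-1/16 - 1) = 16/(-17/16) = 16*(-16/17) = -256/17 ≈ -15.059)
(7*(-15 - 1*17))*G = (7*(-15 - 1*17))*(-256/17) = (7*(-15 - 17))*(-256/17) = (7*(-32))*(-256/17) = -224*(-256/17) = 57344/17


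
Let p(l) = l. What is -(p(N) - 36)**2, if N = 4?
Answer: -1024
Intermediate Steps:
-(p(N) - 36)**2 = -(4 - 36)**2 = -1*(-32)**2 = -1*1024 = -1024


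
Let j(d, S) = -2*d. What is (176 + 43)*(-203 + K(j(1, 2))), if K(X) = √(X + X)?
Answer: -44457 + 438*I ≈ -44457.0 + 438.0*I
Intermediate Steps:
K(X) = √2*√X (K(X) = √(2*X) = √2*√X)
(176 + 43)*(-203 + K(j(1, 2))) = (176 + 43)*(-203 + √2*√(-2*1)) = 219*(-203 + √2*√(-2)) = 219*(-203 + √2*(I*√2)) = 219*(-203 + 2*I) = -44457 + 438*I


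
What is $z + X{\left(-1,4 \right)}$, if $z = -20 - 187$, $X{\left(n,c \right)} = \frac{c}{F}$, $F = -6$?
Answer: $- \frac{623}{3} \approx -207.67$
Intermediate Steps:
$X{\left(n,c \right)} = - \frac{c}{6}$ ($X{\left(n,c \right)} = \frac{c}{-6} = c \left(- \frac{1}{6}\right) = - \frac{c}{6}$)
$z = -207$
$z + X{\left(-1,4 \right)} = -207 - \frac{2}{3} = - \frac{623}{3}$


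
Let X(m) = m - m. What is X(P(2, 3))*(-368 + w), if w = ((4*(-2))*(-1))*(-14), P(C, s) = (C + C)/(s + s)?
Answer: 0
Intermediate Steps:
P(C, s) = C/s (P(C, s) = (2*C)/((2*s)) = (2*C)*(1/(2*s)) = C/s)
X(m) = 0
w = -112 (w = -8*(-1)*(-14) = 8*(-14) = -112)
X(P(2, 3))*(-368 + w) = 0*(-368 - 112) = 0*(-480) = 0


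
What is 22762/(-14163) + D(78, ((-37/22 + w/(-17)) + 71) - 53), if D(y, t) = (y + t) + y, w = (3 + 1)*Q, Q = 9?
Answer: 893032777/5296962 ≈ 168.59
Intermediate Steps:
w = 36 (w = (3 + 1)*9 = 4*9 = 36)
D(y, t) = t + 2*y (D(y, t) = (t + y) + y = t + 2*y)
22762/(-14163) + D(78, ((-37/22 + w/(-17)) + 71) - 53) = 22762/(-14163) + ((((-37/22 + 36/(-17)) + 71) - 53) + 2*78) = 22762*(-1/14163) + ((((-37*1/22 + 36*(-1/17)) + 71) - 53) + 156) = -22762/14163 + ((((-37/22 - 36/17) + 71) - 53) + 156) = -22762/14163 + (((-1421/374 + 71) - 53) + 156) = -22762/14163 + ((25133/374 - 53) + 156) = -22762/14163 + (5311/374 + 156) = -22762/14163 + 63655/374 = 893032777/5296962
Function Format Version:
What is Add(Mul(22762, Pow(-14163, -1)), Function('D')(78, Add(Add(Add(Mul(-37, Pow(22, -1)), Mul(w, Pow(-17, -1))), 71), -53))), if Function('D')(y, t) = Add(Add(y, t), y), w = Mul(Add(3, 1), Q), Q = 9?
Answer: Rational(893032777, 5296962) ≈ 168.59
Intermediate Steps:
w = 36 (w = Mul(Add(3, 1), 9) = Mul(4, 9) = 36)
Function('D')(y, t) = Add(t, Mul(2, y)) (Function('D')(y, t) = Add(Add(t, y), y) = Add(t, Mul(2, y)))
Add(Mul(22762, Pow(-14163, -1)), Function('D')(78, Add(Add(Add(Mul(-37, Pow(22, -1)), Mul(w, Pow(-17, -1))), 71), -53))) = Add(Mul(22762, Pow(-14163, -1)), Add(Add(Add(Add(Mul(-37, Pow(22, -1)), Mul(36, Pow(-17, -1))), 71), -53), Mul(2, 78))) = Add(Mul(22762, Rational(-1, 14163)), Add(Add(Add(Add(Mul(-37, Rational(1, 22)), Mul(36, Rational(-1, 17))), 71), -53), 156)) = Add(Rational(-22762, 14163), Add(Add(Add(Add(Rational(-37, 22), Rational(-36, 17)), 71), -53), 156)) = Add(Rational(-22762, 14163), Add(Add(Add(Rational(-1421, 374), 71), -53), 156)) = Add(Rational(-22762, 14163), Add(Add(Rational(25133, 374), -53), 156)) = Add(Rational(-22762, 14163), Add(Rational(5311, 374), 156)) = Add(Rational(-22762, 14163), Rational(63655, 374)) = Rational(893032777, 5296962)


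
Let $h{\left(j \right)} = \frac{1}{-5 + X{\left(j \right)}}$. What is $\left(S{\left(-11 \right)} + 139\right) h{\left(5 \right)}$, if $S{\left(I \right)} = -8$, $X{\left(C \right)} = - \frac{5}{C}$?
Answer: $- \frac{131}{6} \approx -21.833$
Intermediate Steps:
$h{\left(j \right)} = \frac{1}{-5 - \frac{5}{j}}$
$\left(S{\left(-11 \right)} + 139\right) h{\left(5 \right)} = \left(-8 + 139\right) \left(\left(-1\right) 5 \frac{1}{5 + 5 \cdot 5}\right) = 131 \left(\left(-1\right) 5 \frac{1}{5 + 25}\right) = 131 \left(\left(-1\right) 5 \cdot \frac{1}{30}\right) = 131 \left(- \frac{1}{6}\right) = - \frac{131}{6}$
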